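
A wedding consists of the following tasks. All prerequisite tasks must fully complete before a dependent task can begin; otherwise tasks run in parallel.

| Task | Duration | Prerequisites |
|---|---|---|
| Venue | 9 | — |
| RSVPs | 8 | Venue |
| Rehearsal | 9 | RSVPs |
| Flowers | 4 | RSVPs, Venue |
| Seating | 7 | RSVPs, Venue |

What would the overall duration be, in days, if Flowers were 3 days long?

26

The binding path is Venue→RSVPs→Rehearsal = 9+8+9 = 26; finish at 26 days.
Flowers is off the critical path — its longest chain is 21 days, giving 5 of slack.
The critical path is still Venue→RSVPs→Rehearsal; finish is now 26 days.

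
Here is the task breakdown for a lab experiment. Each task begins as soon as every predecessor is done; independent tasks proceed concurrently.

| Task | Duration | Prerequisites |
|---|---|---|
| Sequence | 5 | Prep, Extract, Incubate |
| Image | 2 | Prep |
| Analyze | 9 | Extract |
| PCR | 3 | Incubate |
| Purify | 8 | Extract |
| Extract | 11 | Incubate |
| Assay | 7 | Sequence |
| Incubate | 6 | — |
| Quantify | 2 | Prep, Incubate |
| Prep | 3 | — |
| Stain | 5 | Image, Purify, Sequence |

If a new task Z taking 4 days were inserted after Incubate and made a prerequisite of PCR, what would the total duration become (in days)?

Originally the schedule takes 30 days.
With Z inserted, PCR now waits for max(Incubate, Z).
New critical path: Incubate→Extract→Purify→Stain = 6+11+8+5 = 30 ⇒ 30 days.

30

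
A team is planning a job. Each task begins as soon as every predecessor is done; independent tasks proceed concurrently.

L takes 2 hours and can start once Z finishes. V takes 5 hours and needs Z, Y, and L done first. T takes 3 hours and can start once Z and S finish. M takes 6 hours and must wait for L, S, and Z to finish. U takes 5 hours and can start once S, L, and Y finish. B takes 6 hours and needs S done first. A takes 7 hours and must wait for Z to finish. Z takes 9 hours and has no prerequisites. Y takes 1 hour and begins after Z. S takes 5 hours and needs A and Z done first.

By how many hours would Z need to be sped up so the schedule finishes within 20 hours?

Current finish: 27 hours; target: 20.
Z is on every critical path, so each hour cut from Z cuts the finish by one (this holds down to a finish of 19).
Need 27 − 20 = 7 hours off Z → Z becomes 2 hours, finish becomes 20.

7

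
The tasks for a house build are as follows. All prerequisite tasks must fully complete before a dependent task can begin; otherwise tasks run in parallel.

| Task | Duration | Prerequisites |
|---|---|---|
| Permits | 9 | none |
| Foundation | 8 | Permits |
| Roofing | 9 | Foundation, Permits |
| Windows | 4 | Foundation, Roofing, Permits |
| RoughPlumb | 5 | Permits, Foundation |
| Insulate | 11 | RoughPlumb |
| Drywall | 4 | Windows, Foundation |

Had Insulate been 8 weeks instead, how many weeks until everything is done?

34

Baseline: Permits→Foundation→Roofing→Windows→Drywall = 9+8+9+4+4 = 34 → 34 weeks.
The longest path through Insulate is only 33 weeks, so Insulate has float 1.
No other chain overtakes it, so the finish is 34 weeks.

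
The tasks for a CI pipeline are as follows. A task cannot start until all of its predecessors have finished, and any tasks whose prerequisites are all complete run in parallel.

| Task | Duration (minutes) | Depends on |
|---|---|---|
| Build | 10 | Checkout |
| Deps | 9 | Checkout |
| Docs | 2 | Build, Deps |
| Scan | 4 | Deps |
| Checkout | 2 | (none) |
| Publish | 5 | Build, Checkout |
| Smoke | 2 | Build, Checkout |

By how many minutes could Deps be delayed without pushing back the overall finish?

2

Critical path: Checkout→Build→Publish = 2+10+5 = 17, so the finish is 17 minutes.
Longest path through Deps: 15 minutes (earliest finish 11, latest finish 13).
Slack of Deps = 4 − 2 = 2 minutes.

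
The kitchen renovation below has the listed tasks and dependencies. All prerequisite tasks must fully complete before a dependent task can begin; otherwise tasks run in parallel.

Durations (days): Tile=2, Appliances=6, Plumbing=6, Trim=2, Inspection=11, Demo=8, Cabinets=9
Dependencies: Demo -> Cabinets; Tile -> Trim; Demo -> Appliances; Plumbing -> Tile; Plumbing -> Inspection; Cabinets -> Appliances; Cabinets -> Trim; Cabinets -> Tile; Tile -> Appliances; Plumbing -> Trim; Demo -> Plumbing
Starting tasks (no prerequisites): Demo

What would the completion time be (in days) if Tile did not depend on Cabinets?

With the dependency in place, Demo→Plumbing→Inspection = 8+6+11 = 25 sets the finish at 25 days.
Without Cabinets→Tile, Tile's earliest start moves from 17 to 14.
New critical path: Demo→Plumbing→Inspection = 8+6+11 = 25 ⇒ 25 days.

25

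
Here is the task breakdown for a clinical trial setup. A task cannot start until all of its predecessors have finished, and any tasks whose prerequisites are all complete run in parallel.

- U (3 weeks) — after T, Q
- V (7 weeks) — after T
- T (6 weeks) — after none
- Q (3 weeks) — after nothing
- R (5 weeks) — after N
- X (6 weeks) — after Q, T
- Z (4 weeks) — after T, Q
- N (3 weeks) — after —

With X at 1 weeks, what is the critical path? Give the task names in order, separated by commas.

Baseline: T→V = 6+7 = 13 → 13 weeks.
X is off the critical path — its longest chain is 12 weeks, giving 1 of slack.
That remains the longest chain; total 13 weeks.

T, V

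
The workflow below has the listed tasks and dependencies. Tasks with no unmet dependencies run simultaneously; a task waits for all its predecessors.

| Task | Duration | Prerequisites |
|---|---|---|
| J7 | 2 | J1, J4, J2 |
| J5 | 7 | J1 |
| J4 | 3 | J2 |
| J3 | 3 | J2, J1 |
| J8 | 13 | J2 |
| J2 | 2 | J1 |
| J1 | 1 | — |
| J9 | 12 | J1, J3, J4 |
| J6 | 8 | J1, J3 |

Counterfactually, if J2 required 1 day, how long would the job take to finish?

17

As given, the longest chain is J1→J2→J3→J9 = 1+2+3+12 = 18, so the finish is 18 days.
J2 lies on that path, so at 1 day the path becomes 17 days.
That remains the longest chain; total 17 days.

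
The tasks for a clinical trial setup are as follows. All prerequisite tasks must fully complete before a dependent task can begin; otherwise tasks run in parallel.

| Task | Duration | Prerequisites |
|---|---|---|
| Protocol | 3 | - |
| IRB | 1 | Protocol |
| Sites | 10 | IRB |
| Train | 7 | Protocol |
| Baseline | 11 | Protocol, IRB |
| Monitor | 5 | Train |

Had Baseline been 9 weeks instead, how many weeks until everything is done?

As given, the longest chain is Protocol→IRB→Baseline = 3+1+11 = 15, so the finish is 15 weeks.
Baseline lies on that path, so at 9 weeks the path becomes 13 weeks.
The binding chain switches to Protocol→Train→Monitor = 3+7+5 = 15; finish 15 weeks.

15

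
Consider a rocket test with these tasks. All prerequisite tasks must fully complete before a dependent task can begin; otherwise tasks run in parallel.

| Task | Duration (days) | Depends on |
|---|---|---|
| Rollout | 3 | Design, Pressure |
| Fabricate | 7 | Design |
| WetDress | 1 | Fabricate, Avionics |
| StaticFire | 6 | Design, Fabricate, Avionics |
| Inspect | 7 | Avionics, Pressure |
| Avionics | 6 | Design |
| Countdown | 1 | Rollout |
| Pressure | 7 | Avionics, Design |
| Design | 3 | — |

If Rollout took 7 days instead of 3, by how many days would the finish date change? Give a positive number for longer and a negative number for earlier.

The binding path is Design→Avionics→Pressure→Inspect = 3+6+7+7 = 23; finish at 23 days.
The longest path through Rollout is only 20 days, so Rollout has float 3.
Now Design→Avionics→Pressure→Rollout→Countdown = 3+6+7+7+1 = 24 is longest, so the finish becomes 24 days.
Change in finish: 24 − 23 = +1 days.

1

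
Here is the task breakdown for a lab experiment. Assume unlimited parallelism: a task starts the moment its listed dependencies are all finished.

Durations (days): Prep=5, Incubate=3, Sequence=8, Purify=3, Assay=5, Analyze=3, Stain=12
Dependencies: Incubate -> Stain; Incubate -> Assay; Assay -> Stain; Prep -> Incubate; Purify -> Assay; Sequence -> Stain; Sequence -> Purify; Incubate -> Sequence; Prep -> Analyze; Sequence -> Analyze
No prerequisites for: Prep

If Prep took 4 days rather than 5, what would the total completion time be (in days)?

35

The binding path is Prep→Incubate→Sequence→Purify→Assay→Stain = 5+3+8+3+5+12 = 36; finish at 36 days.
Since Prep is critical, the -1 change carries straight to that chain (now 35 days).
No other chain overtakes it, so the finish is 35 days.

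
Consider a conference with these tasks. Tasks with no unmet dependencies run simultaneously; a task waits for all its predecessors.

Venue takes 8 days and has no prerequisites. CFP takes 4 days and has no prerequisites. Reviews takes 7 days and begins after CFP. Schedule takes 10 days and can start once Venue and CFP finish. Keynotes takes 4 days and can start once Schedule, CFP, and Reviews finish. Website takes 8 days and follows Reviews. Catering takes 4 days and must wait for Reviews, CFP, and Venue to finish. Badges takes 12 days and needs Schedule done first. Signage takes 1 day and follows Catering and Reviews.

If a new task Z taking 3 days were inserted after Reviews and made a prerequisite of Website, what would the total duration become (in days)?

Originally the project takes 30 days.
With Z inserted, Website now waits for max(Reviews, Z).
New critical path: Venue→Schedule→Badges = 8+10+12 = 30 ⇒ 30 days.

30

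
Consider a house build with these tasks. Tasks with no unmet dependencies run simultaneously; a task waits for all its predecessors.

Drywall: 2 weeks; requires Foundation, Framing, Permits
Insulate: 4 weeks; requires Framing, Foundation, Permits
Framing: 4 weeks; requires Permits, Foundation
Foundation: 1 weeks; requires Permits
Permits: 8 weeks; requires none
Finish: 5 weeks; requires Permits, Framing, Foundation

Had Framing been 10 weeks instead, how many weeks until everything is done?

24

The binding path is Permits→Foundation→Framing→Finish = 8+1+4+5 = 18; finish at 18 weeks.
Framing lies on that path, so at 10 weeks the path becomes 24 weeks.
That remains the longest chain; total 24 weeks.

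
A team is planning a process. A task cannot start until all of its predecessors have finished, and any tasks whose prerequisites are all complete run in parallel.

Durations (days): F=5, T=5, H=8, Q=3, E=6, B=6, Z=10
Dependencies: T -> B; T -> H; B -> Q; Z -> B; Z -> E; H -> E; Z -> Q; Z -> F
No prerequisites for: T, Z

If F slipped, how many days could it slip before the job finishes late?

4

Critical path: T→H→E = 5+8+6 = 19, so the finish is 19 days.
Longest path through F: 15 days (earliest finish 15, latest finish 19).
Float = 19 − 15 = 4.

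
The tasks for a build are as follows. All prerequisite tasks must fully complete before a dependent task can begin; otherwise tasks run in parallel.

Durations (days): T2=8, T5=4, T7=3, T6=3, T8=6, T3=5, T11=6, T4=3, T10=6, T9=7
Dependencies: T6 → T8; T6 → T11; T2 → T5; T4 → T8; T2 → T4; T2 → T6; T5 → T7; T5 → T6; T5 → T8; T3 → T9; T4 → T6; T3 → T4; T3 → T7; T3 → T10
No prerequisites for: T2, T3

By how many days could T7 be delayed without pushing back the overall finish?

T2→T5→T6→T8 = 8+4+3+6 = 21 sets the makespan at 21 days.
The longest chain containing T7 totals 15 days.
Float = 21 − 15 = 6.

6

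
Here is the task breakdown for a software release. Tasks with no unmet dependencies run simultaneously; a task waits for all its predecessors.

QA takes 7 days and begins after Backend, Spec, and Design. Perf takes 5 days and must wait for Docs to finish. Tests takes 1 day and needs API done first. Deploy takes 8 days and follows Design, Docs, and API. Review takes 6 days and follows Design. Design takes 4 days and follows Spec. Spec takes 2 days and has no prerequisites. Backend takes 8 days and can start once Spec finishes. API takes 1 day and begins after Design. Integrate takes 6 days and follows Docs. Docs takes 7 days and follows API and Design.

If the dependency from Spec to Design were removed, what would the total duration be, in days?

Before: longest chain Spec→Design→API→Docs→Deploy = 2+4+1+7+8 = 22, finish 22.
Without Spec→Design, Design's earliest start moves from 2 to 0.
The longest chain is now Design→API→Docs→Deploy = 4+1+7+8 = 20, so the project takes 20 days.

20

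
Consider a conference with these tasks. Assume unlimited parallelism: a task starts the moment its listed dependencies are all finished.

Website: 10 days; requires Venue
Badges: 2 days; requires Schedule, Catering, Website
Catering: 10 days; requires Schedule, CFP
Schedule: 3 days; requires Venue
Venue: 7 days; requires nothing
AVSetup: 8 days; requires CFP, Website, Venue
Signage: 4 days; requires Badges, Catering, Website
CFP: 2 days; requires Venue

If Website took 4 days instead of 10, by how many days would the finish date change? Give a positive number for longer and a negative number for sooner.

0

As given, the longest chain is Venue→Schedule→Catering→Badges→Signage = 7+3+10+2+4 = 26, so the finish is 26 days.
The longest path through Website is only 25 days, so Website has float 1.
That remains the longest chain; total 26 days.
Change in finish: 26 − 26 = +0 days.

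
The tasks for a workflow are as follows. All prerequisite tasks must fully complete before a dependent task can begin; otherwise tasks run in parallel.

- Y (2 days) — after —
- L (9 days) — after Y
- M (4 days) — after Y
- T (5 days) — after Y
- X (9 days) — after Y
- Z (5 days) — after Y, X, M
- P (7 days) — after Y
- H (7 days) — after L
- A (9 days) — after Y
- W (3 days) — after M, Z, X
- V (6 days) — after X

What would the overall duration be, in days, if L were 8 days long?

Critical path before the change: Y→X→Z→W = 2+9+5+3 = 19 giving 19 days.
L is off the critical path — its longest chain is 18 days, giving 1 of slack.
That remains the longest chain; total 19 days.

19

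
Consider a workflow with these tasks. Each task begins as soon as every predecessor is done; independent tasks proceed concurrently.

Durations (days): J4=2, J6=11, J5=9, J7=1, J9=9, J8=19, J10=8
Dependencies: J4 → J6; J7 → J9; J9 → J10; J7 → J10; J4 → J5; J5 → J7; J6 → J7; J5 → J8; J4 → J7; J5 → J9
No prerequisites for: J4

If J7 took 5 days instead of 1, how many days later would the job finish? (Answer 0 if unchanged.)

Baseline: J4→J6→J7→J9→J10 = 2+11+1+9+8 = 31 → 31 days.
J7 lies on that path, so at 5 days the path becomes 35 days.
That remains the longest chain; total 35 days.
Change in finish: 35 − 31 = +4 days.

4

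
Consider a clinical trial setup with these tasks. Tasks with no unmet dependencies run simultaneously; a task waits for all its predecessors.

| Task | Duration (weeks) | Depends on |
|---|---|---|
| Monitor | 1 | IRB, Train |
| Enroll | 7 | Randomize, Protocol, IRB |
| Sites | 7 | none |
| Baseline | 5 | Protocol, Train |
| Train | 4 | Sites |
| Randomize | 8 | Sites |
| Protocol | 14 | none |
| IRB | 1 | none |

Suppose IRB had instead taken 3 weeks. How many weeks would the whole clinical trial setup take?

As given, the longest chain is Sites→Randomize→Enroll = 7+8+7 = 22, so the finish is 22 weeks.
IRB has 14 weeks of float (longest path through it is 8).
That remains the longest chain; total 22 weeks.

22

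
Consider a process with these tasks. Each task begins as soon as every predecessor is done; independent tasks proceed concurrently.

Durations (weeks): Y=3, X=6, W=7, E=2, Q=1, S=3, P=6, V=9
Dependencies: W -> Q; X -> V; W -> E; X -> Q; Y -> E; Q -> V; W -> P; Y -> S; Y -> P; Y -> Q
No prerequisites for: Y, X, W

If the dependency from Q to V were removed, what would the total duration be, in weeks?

Original critical path: W→Q→V = 7+1+9 = 17 ⇒ 17 weeks.
Without Q→V, V's earliest start moves from 8 to 6.
New critical path: X→V = 6+9 = 15 ⇒ 15 weeks.

15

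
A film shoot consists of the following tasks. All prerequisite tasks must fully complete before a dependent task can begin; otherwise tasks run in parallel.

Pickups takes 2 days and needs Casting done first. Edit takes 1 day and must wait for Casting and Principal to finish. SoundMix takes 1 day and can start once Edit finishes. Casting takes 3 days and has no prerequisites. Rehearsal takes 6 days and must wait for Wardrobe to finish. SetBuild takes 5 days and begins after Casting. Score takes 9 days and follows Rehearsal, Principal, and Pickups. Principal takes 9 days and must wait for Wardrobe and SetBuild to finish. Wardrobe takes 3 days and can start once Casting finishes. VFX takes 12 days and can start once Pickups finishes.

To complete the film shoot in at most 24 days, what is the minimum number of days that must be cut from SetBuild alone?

2

Current finish: 26 days; target: 24.
SetBuild is on every critical path, so each day cut from SetBuild cuts the finish by one (this holds down to a finish of 24).
Need 26 − 24 = 2 days off SetBuild → SetBuild becomes 3 days, finish becomes 24.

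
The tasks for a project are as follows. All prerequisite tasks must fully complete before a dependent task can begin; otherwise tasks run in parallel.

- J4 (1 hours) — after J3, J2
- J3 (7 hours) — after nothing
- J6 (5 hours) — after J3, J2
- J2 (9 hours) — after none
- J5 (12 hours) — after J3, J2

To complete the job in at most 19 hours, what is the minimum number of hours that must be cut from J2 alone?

2

Current finish: 21 hours; target: 19.
J2 is on every critical path, so each hour cut from J2 cuts the finish by one (this holds down to a finish of 19).
Need 21 − 19 = 2 hours off J2 → J2 becomes 7 hours, finish becomes 19.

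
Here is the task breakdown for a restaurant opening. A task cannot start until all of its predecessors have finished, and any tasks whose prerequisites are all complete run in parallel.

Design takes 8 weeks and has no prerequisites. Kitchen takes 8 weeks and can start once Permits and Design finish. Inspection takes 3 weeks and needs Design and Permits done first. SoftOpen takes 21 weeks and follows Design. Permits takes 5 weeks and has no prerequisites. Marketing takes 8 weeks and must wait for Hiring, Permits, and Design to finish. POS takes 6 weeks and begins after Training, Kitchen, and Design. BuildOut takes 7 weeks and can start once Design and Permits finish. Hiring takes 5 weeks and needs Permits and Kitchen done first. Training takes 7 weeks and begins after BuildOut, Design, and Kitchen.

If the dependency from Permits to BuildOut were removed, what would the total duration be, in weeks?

29

Before: longest chain Design→Kitchen→Hiring→Marketing = 8+8+5+8 = 29, finish 29.
Dropping Permits→BuildOut doesn't change BuildOut's earliest start (8); another predecessor still binds.
After: Design→Kitchen→Hiring→Marketing = 8+8+5+8 = 29 → 29 weeks.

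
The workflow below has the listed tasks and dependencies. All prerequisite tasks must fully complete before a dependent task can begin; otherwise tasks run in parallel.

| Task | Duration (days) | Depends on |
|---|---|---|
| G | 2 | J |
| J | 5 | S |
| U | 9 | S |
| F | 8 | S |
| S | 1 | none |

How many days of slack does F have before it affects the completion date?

1

Critical path: S→U = 1+9 = 10, so the finish is 10 days.
F finishes as early as 9 and must finish by 10.
Slack of F = 2 − 1 = 1 day.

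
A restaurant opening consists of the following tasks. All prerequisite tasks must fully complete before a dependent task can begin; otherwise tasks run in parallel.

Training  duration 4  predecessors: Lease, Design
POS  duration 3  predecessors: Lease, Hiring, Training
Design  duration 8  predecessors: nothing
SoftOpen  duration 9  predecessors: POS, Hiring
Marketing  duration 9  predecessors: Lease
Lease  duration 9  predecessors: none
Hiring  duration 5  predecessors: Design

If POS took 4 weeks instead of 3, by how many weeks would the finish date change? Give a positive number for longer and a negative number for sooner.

The binding path is Lease→Training→POS→SoftOpen = 9+4+3+9 = 25; finish at 25 weeks.
POS is on the critical path; changing it to 4 makes that path 26 weeks.
No other chain overtakes it, so the finish is 26 weeks.
Change in finish: 26 − 25 = +1 weeks.

1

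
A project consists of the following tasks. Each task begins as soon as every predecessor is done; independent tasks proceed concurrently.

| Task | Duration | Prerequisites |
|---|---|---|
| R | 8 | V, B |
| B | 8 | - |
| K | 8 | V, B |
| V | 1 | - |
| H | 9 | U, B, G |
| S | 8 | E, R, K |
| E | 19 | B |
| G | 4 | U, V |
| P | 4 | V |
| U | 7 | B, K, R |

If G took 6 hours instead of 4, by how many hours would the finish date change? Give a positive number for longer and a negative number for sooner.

The binding path is B→R→U→G→H = 8+8+7+4+9 = 36; finish at 36 hours.
G lies on that path, so at 6 hours the path becomes 38 hours.
No other chain overtakes it, so the finish is 38 hours.
Change in finish: 38 − 36 = +2 hours.

2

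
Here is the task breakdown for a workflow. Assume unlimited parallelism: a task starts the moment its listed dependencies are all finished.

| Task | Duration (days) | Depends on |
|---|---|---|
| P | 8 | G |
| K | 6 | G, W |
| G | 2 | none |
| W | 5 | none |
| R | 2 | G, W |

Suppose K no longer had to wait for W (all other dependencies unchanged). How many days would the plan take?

With the dependency in place, W→K = 5+6 = 11 sets the finish at 11 days.
Without W→K, K's earliest start moves from 5 to 2.
After: G→P = 2+8 = 10 → 10 days.

10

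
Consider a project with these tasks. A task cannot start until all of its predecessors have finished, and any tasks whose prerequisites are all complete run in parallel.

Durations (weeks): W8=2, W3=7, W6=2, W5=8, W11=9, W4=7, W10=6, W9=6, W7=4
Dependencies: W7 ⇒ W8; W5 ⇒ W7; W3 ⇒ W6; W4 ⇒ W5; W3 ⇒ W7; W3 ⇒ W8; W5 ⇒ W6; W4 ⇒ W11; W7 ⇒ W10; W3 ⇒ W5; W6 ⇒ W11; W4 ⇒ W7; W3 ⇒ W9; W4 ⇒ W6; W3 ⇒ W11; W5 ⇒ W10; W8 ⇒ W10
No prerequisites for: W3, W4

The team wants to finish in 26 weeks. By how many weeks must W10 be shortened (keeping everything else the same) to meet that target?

1

Current finish: 27 weeks; target: 26.
W10 is on every critical path, so each week cut from W10 cuts the finish by one (this holds down to a finish of 26).
Need 27 − 26 = 1 week off W10 → W10 becomes 5 weeks, finish becomes 26.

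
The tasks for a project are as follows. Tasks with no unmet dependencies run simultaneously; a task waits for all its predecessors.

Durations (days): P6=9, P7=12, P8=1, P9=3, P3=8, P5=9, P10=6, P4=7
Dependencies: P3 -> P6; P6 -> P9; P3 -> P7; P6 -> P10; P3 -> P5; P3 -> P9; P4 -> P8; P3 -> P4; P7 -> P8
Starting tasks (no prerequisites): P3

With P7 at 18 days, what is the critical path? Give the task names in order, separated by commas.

The binding path is P3→P6→P10 = 8+9+6 = 23; finish at 23 days.
P7 is off the critical path — its longest chain is 21 days, giving 2 of slack.
The binding chain switches to P3→P7→P8 = 8+18+1 = 27; finish 27 days.

P3, P7, P8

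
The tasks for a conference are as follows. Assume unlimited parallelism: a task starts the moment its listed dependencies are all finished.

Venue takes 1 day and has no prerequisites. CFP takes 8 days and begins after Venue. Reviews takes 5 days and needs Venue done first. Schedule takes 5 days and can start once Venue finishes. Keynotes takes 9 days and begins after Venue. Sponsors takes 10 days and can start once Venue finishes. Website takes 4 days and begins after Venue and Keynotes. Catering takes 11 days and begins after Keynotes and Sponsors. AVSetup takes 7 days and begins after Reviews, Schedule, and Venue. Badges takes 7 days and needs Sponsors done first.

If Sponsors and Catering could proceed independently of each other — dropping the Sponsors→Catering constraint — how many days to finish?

Original critical path: Venue→Sponsors→Catering = 1+10+11 = 22 ⇒ 22 days.
Without Sponsors→Catering, Catering's earliest start moves from 11 to 10.
After: Venue→Keynotes→Catering = 1+9+11 = 21 → 21 days.

21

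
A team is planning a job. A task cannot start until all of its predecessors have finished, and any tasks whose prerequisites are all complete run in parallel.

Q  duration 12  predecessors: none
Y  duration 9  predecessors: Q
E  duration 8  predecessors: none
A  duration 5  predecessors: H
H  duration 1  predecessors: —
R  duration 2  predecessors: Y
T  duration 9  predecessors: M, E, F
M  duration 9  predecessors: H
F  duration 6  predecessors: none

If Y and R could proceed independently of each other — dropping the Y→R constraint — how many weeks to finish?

Original critical path: Q→Y→R = 12+9+2 = 23 ⇒ 23 weeks.
Without Y→R, R's earliest start moves from 21 to 0.
After: Q→Y = 12+9 = 21 → 21 weeks.

21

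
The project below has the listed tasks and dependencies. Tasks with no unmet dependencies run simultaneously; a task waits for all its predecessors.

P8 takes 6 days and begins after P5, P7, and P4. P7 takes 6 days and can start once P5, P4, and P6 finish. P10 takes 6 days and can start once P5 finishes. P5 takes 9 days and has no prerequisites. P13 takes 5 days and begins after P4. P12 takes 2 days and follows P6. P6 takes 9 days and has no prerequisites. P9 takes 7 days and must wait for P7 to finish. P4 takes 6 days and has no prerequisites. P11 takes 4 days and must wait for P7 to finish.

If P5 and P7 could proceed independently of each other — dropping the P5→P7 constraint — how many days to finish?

22

Original critical path: P5→P7→P9 = 9+6+7 = 22 ⇒ 22 days.
Dropping P5→P7 doesn't change P7's earliest start (9); another predecessor still binds.
New critical path: P6→P7→P9 = 9+6+7 = 22 ⇒ 22 days.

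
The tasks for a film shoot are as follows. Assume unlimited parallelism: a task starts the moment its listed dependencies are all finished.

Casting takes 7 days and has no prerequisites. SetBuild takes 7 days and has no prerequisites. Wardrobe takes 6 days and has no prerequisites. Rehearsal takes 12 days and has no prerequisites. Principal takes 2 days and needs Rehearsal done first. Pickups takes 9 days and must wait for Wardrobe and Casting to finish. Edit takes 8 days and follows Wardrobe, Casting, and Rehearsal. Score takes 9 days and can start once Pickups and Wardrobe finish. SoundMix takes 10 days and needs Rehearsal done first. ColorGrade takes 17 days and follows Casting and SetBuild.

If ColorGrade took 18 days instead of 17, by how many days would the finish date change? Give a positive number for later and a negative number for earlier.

0

As given, the longest chain is Casting→Pickups→Score = 7+9+9 = 25, so the finish is 25 days.
ColorGrade has 1 day of float (longest path through it is 24).
No other chain overtakes it, so the finish is 25 days.
Change in finish: 25 − 25 = +0 days.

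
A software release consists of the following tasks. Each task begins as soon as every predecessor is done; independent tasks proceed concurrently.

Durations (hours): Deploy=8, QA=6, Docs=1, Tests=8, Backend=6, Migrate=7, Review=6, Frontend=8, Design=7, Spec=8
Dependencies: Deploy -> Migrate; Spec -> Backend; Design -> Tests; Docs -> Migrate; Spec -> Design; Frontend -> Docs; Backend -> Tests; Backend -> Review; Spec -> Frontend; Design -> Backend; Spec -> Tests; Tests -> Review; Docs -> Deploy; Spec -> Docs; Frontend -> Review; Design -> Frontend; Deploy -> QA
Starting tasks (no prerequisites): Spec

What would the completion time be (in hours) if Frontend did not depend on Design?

Before: longest chain Spec→Design→Frontend→Docs→Deploy→Migrate = 8+7+8+1+8+7 = 39, finish 39.
Without Design→Frontend, Frontend's earliest start moves from 15 to 8.
After: Spec→Design→Backend→Tests→Review = 8+7+6+8+6 = 35 → 35 hours.

35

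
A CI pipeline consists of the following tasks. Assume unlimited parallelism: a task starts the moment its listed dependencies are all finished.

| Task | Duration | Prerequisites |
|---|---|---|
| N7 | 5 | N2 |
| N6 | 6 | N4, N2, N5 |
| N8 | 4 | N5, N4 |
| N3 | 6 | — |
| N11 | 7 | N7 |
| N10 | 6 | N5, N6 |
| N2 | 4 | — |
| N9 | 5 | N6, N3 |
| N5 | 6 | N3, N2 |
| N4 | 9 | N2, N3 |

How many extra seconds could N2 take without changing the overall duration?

2

N3→N4→N6→N10 = 6+9+6+6 = 27 sets the makespan at 27 seconds.
The longest chain containing N2 totals 25 seconds.
So N2 can slip 6 − 4 = 2 seconds.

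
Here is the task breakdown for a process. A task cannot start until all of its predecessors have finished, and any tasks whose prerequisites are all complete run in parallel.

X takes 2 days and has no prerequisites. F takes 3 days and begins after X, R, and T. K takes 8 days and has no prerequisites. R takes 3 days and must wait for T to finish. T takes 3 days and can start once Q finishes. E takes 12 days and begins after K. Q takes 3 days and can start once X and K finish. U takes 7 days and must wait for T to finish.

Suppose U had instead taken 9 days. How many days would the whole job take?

23

As given, the longest chain is K→Q→T→U = 8+3+3+7 = 21, so the finish is 21 days.
Since U is critical, the +2 change carries straight to that chain (now 23 days).
That remains the longest chain; total 23 days.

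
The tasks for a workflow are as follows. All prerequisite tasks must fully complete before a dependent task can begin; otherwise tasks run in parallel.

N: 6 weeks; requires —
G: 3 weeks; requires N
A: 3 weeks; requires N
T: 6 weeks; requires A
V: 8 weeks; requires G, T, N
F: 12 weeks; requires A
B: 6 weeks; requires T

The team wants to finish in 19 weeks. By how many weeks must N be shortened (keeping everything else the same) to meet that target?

4

Current finish: 23 weeks; target: 19.
N is on every critical path, so each week cut from N cuts the finish by one (this holds down to a finish of 18).
Need 23 − 19 = 4 weeks off N → N becomes 2 weeks, finish becomes 19.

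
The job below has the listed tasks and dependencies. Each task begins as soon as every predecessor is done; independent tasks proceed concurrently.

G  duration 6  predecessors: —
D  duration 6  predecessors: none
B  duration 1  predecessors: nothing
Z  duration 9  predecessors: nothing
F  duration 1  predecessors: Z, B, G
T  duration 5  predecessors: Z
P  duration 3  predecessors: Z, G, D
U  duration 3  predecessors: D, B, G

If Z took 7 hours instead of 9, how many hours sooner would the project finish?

Baseline: Z→T = 9+5 = 14 → 14 hours.
Z is on the critical path; changing it to 7 makes that path 12 hours.
No other chain overtakes it, so the finish is 12 hours.
Change in finish: 12 − 14 = -2 hours.

2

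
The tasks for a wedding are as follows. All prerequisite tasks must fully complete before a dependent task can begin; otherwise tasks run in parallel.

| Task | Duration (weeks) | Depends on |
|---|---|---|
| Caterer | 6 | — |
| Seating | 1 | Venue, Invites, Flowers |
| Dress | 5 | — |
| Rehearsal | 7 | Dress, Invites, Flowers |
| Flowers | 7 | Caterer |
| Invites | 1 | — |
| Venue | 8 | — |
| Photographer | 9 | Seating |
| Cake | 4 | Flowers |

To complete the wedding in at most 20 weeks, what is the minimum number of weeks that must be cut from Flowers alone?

Current finish: 23 weeks; target: 20.
Flowers is on every critical path, so each week cut from Flowers cuts the finish by one (this holds down to a finish of 18).
Need 23 − 20 = 3 weeks off Flowers → Flowers becomes 4 weeks, finish becomes 20.

3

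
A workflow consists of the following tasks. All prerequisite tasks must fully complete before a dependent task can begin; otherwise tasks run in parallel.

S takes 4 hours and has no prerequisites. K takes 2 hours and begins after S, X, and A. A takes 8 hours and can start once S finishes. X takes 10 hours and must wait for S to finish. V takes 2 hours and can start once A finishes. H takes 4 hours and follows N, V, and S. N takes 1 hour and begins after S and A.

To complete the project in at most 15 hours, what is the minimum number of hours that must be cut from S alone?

3

Current finish: 18 hours; target: 15.
S is on every critical path, so each hour cut from S cuts the finish by one (this holds down to a finish of 15).
Need 18 − 15 = 3 hours off S → S becomes 1 hour, finish becomes 15.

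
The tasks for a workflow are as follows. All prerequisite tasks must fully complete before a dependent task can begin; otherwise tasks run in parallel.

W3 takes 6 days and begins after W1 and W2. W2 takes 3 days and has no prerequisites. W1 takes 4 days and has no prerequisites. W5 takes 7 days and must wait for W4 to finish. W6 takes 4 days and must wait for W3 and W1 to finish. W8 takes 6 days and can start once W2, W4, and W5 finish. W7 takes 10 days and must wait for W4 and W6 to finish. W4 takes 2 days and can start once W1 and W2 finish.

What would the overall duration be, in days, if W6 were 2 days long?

22

Actual critical path: W1→W3→W6→W7 = 4+6+4+10 = 24 ⇒ 24 days.
W6 is on the critical path; changing it to 2 makes that path 22 days.
That remains the longest chain; total 22 days.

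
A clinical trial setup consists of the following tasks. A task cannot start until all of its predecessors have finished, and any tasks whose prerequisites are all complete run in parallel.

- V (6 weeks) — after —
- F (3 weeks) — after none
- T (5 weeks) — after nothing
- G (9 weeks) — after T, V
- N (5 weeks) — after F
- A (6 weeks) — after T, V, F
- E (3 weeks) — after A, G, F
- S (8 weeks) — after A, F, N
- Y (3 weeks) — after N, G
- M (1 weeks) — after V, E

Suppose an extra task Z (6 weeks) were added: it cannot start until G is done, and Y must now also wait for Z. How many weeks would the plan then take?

24

Originally the plan takes 20 weeks.
With Z inserted, Y now waits for max(N, G, Z).
New critical path: V→G→Z→Y = 6+9+6+3 = 24 ⇒ 24 weeks.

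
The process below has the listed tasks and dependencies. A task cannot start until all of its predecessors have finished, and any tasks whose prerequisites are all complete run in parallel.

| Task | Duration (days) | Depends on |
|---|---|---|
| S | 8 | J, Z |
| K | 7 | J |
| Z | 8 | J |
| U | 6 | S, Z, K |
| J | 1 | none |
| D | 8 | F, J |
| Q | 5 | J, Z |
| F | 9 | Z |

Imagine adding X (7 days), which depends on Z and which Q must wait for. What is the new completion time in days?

Originally the schedule takes 26 days.
With X inserted, Q now waits for max(J, Z, X).
New critical path: J→Z→F→D = 1+8+9+8 = 26 ⇒ 26 days.

26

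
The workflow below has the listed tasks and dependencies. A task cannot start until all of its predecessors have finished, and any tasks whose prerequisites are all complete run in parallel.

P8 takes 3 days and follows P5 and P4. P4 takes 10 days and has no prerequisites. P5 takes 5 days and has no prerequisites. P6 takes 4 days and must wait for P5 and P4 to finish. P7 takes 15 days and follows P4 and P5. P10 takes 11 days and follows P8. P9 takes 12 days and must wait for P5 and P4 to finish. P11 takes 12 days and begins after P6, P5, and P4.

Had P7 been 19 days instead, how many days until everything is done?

Baseline: P4→P6→P11 = 10+4+12 = 26 → 26 days.
P7 is off the critical path — its longest chain is 25 days, giving 1 of slack.
The binding chain switches to P4→P7 = 10+19 = 29; finish 29 days.

29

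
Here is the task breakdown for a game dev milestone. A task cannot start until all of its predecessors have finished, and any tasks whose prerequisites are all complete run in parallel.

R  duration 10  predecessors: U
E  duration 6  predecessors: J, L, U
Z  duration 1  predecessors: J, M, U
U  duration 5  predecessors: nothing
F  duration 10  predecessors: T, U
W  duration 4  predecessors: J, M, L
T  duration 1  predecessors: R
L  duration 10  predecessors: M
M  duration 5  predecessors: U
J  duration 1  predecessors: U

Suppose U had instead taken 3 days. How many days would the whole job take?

24

Critical path before the change: U→R→T→F = 5+10+1+10 = 26 giving 26 days.
Since U is critical, the -2 change carries straight to that chain (now 24 days).
No other chain overtakes it, so the finish is 24 days.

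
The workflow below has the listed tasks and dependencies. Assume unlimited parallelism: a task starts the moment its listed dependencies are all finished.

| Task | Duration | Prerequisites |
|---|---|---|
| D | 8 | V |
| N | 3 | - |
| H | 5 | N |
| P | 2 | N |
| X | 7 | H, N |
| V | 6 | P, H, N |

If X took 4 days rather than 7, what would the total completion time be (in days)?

Actual critical path: N→H→V→D = 3+5+6+8 = 22 ⇒ 22 days.
The longest path through X is only 15 days, so X has float 7.
That remains the longest chain; total 22 days.

22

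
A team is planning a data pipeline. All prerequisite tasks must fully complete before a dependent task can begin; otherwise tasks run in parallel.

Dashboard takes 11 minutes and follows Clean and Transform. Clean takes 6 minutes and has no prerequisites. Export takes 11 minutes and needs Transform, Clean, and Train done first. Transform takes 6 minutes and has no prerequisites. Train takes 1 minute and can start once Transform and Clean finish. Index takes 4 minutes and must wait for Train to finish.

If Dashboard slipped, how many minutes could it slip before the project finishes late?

Critical path: Clean→Train→Export = 6+1+11 = 18, so the finish is 18 minutes.
Dashboard finishes as early as 17 and must finish by 18.
Float = 18 − 17 = 1.

1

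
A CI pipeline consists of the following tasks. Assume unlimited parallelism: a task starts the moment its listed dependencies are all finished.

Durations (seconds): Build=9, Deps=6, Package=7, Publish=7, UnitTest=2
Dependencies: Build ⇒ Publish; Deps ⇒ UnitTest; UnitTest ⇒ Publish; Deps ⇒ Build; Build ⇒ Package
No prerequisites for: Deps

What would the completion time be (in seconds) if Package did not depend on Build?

Before: longest chain Deps→Build→Package = 6+9+7 = 22, finish 22.
Without Build→Package, Package's earliest start moves from 15 to 0.
After: Deps→Build→Publish = 6+9+7 = 22 → 22 seconds.

22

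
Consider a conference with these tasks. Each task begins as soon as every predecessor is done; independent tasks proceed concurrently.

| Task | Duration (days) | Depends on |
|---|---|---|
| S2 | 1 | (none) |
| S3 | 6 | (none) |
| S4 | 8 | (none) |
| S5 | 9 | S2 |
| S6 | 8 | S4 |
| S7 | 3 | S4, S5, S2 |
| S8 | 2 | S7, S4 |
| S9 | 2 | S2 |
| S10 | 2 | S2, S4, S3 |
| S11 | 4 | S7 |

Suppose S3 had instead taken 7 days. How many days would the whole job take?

Actual critical path: S2→S5→S7→S11 = 1+9+3+4 = 17 ⇒ 17 days.
S3 is off the critical path — its longest chain is 8 days, giving 9 of slack.
The critical path is still S2→S5→S7→S11; finish is now 17 days.

17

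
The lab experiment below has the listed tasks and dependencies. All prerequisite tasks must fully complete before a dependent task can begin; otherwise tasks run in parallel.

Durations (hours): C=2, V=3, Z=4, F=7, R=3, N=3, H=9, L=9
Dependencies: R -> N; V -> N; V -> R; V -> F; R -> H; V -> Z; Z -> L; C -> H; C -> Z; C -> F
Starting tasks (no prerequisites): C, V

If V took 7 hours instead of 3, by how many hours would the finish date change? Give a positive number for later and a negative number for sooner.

Actual critical path: V→Z→L = 3+4+9 = 16 ⇒ 16 hours.
V lies on that path, so at 7 hours the path becomes 20 hours.
No other chain overtakes it, so the finish is 20 hours.
Change in finish: 20 − 16 = +4 hours.

4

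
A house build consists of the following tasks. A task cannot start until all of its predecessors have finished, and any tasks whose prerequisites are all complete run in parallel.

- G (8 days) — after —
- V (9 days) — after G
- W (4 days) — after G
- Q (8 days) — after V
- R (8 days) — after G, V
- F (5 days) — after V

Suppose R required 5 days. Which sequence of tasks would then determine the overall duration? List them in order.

Baseline: G→V→R = 8+9+8 = 25 → 25 days.
R lies on that path, so at 5 days the path becomes 22 days.
The binding chain switches to G→V→Q = 8+9+8 = 25; finish 25 days.

G, V, Q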